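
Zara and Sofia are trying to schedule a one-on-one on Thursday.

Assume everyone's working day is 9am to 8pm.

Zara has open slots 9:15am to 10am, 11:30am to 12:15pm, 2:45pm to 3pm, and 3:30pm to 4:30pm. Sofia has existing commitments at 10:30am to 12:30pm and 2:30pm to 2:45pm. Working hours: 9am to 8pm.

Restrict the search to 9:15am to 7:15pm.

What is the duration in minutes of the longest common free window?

Sofia free within 09:00–20:00: 09:00–10:30, 12:30–14:30, 14:45–20:00.
Zara ∩ Sofia: 09:15–10:00, 14:45–15:00, 15:30–16:30.
Restricted to 09:15–19:15: 09:15–10:00, 14:45–15:00, 15:30–16:30.
Common window lengths: 45, 15, 60 min; longest is 60.

60 minutes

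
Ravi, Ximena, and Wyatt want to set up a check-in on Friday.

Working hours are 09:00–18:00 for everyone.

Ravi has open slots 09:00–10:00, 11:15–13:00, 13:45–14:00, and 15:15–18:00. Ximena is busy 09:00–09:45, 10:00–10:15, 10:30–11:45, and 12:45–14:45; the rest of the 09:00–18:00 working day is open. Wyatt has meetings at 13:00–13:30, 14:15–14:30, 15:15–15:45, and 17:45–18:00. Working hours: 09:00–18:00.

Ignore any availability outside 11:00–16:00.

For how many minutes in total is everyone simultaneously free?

75 minutes

Ximena free within 09:00–18:00: 09:45–10:00, 10:15–10:30, 11:45–12:45, 14:45–18:00.
Wyatt free within 09:00–18:00: 09:00–13:00, 13:30–14:15, 14:30–15:15, 15:45–17:45.
Ravi ∩ Ximena: 09:45–10:00, 11:45–12:45, 15:15–18:00.
Ravi ∩ Ximena ∩ Wyatt: 09:45–10:00, 11:45–12:45, 15:45–17:45.
Restricted to 11:00–16:00: 11:45–12:45, 15:45–16:00.
Total common minutes: 60 + 15 = 75.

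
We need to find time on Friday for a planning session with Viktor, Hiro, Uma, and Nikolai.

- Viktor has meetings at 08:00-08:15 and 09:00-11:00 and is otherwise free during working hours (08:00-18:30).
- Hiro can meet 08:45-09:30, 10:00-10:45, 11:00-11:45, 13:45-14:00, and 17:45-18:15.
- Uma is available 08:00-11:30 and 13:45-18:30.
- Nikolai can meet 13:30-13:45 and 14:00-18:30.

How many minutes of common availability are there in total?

Viktor free within 08:00–18:30: 08:15–09:00, 11:00–18:30.
Viktor ∩ Hiro: 08:45–09:00, 11:00–11:45, 13:45–14:00, 17:45–18:15.
Viktor ∩ Hiro ∩ Uma: 08:45–09:00, 11:00–11:30, 13:45–14:00, 17:45–18:15.
Viktor ∩ Hiro ∩ Uma ∩ Nikolai: 17:45–18:15.
Total common minutes: 30.

30 minutes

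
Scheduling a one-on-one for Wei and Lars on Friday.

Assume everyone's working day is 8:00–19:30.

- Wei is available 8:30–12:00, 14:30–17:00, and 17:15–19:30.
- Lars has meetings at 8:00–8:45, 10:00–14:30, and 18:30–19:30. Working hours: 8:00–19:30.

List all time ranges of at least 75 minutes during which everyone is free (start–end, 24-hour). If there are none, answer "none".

Lars free within 08:00–19:30: 08:45–10:00, 14:30–18:30.
Wei ∩ Lars: 08:45–10:00, 14:30–17:00, 17:15–18:30.
Windows ≥ 75 min: 08:45–10:00, 14:30–17:00, 17:15–18:30.

08:45–10:00, 14:30–17:00, 17:15–18:30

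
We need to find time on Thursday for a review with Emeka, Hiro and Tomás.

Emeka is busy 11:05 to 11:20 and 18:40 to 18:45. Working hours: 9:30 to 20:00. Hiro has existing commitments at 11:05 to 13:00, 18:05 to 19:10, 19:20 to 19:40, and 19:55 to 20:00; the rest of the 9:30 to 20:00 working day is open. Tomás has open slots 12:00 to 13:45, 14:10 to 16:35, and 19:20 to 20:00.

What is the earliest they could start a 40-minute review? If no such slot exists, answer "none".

Emeka free within 09:30–20:00: 09:30–11:05, 11:20–18:40, 18:45–20:00.
Hiro free within 09:30–20:00: 09:30–11:05, 13:00–18:05, 19:10–19:20, 19:40–19:55.
Emeka ∩ Hiro: 09:30–11:05, 13:00–18:05, 19:10–19:20, 19:40–19:55.
Emeka ∩ Hiro ∩ Tomás: 13:00–13:45, 14:10–16:35, 19:40–19:55.
Windows ≥ 40 min: 13:00–13:45, 14:10–16:35.
Earliest such window starts at 13:00.

13:00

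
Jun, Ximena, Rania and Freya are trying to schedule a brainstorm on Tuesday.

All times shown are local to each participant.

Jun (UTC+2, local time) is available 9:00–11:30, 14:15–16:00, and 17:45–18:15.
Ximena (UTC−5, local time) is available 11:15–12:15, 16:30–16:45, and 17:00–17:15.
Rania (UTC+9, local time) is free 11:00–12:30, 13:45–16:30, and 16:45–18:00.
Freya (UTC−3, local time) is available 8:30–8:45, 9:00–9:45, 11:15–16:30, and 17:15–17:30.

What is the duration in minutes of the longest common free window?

Jun → UTC: 07:00–09:30, 12:15–14:00, 15:45–16:15.
Ximena → UTC: 16:15–17:15, 21:30–21:45, 22:00–22:15.
Rania → UTC: 02:00–03:30, 04:45–07:30, 07:45–09:00.
Freya → UTC: 11:30–11:45, 12:00–12:45, 14:15–19:30, 20:15–20:30.
Jun ∩ Ximena: (none).
Jun ∩ Ximena ∩ Rania: (none).
Jun ∩ Ximena ∩ Rania ∩ Freya: (none).
No common window.

0 minutes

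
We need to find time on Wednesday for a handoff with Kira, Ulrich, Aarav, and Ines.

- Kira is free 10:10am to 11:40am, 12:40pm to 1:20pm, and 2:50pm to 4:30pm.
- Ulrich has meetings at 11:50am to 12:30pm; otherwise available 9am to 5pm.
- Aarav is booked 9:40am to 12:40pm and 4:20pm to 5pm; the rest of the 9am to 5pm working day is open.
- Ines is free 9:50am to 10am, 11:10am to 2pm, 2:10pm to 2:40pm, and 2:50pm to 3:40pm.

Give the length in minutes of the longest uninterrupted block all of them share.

50 minutes

Ulrich free within 09:00–17:00: 09:00–11:50, 12:30–17:00.
Aarav free within 09:00–17:00: 09:00–09:40, 12:40–16:20.
Kira ∩ Ulrich: 10:10–11:40, 12:40–13:20, 14:50–16:30.
Kira ∩ Ulrich ∩ Aarav: 12:40–13:20, 14:50–16:20.
Kira ∩ Ulrich ∩ Aarav ∩ Ines: 12:40–13:20, 14:50–15:40.
Common window lengths: 40, 50 min; longest is 50.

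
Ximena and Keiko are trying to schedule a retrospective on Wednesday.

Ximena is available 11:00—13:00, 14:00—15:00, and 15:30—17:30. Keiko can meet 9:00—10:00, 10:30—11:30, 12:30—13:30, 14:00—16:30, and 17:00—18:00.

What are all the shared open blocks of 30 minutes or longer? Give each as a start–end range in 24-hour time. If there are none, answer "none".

11:00–11:30, 12:30–13:00, 14:00–15:00, 15:30–16:30, 17:00–17:30

Ximena ∩ Keiko: 11:00–11:30, 12:30–13:00, 14:00–15:00, 15:30–16:30, 17:00–17:30.
Windows ≥ 30 min: 11:00–11:30, 12:30–13:00, 14:00–15:00, 15:30–16:30, 17:00–17:30.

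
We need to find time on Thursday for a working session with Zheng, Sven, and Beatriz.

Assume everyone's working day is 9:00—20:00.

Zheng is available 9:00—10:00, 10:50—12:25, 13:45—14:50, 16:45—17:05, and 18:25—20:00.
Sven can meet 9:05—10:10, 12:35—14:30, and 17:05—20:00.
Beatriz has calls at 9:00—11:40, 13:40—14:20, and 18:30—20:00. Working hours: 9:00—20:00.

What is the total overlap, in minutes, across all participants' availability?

Beatriz free within 09:00–20:00: 11:40–13:40, 14:20–18:30.
Zheng ∩ Sven: 09:05–10:00, 13:45–14:30, 18:25–20:00.
Zheng ∩ Sven ∩ Beatriz: 14:20–14:30, 18:25–18:30.
Total common minutes: 10 + 5 = 15.

15 minutes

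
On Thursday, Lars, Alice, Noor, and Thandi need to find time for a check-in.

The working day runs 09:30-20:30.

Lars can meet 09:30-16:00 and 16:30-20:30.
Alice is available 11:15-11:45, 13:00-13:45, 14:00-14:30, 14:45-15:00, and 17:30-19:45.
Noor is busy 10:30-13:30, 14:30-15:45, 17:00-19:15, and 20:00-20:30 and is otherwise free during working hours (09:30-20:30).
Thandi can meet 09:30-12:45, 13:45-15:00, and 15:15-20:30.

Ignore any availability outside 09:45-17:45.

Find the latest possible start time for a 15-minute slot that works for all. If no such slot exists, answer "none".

14:15

Noor free within 09:30–20:30: 09:30–10:30, 13:30–14:30, 15:45–17:00, 19:15–20:00.
Lars ∩ Alice: 11:15–11:45, 13:00–13:45, 14:00–14:30, 14:45–15:00, 17:30–19:45.
Lars ∩ Alice ∩ Noor: 13:30–13:45, 14:00–14:30, 19:15–19:45.
Lars ∩ Alice ∩ Noor ∩ Thandi: 14:00–14:30, 19:15–19:45.
Restricted to 09:45–17:45: 14:00–14:30.
Windows ≥ 15 min: 14:00–14:30.
Latest start in the last window 14:00–14:30 is 14:30 − 15 min = 14:15.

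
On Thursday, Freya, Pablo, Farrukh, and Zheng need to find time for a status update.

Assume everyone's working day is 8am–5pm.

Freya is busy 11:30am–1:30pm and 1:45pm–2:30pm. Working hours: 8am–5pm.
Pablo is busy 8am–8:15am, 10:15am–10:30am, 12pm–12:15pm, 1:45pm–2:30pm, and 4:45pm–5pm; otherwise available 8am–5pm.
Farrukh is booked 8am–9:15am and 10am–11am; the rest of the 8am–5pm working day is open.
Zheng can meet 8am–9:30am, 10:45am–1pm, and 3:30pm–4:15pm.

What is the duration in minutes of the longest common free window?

45 minutes

Freya free within 08:00–17:00: 08:00–11:30, 13:30–13:45, 14:30–17:00.
Pablo free within 08:00–17:00: 08:15–10:15, 10:30–12:00, 12:15–13:45, 14:30–16:45.
Farrukh free within 08:00–17:00: 09:15–10:00, 11:00–17:00.
Freya ∩ Pablo: 08:15–10:15, 10:30–11:30, 13:30–13:45, 14:30–16:45.
Freya ∩ Pablo ∩ Farrukh: 09:15–10:00, 11:00–11:30, 13:30–13:45, 14:30–16:45.
Freya ∩ Pablo ∩ Farrukh ∩ Zheng: 09:15–09:30, 11:00–11:30, 15:30–16:15.
Common window lengths: 15, 30, 45 min; longest is 45.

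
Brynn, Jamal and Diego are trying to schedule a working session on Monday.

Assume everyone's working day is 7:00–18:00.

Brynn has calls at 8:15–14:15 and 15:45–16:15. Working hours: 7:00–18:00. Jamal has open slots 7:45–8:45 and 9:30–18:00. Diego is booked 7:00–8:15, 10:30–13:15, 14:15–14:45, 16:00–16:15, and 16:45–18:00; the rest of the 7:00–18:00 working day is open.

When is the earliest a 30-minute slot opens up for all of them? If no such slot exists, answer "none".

Brynn free within 07:00–18:00: 07:00–08:15, 14:15–15:45, 16:15–18:00.
Diego free within 07:00–18:00: 08:15–10:30, 13:15–14:15, 14:45–16:00, 16:15–16:45.
Brynn ∩ Jamal: 07:45–08:15, 14:15–15:45, 16:15–18:00.
Brynn ∩ Jamal ∩ Diego: 14:45–15:45, 16:15–16:45.
Windows ≥ 30 min: 14:45–15:45, 16:15–16:45.
Earliest such window starts at 14:45.

14:45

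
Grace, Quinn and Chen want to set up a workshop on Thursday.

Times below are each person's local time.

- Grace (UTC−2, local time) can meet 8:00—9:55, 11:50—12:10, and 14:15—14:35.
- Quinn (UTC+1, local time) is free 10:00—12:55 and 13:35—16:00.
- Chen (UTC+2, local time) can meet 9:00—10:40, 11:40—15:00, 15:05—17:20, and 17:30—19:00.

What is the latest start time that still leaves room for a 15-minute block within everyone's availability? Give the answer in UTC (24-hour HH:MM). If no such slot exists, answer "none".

13:55

Grace → UTC: 10:00–11:55, 13:50–14:10, 16:15–16:35.
Quinn → UTC: 09:00–11:55, 12:35–15:00.
Chen → UTC: 07:00–08:40, 09:40–13:00, 13:05–15:20, 15:30–17:00.
Grace ∩ Quinn: 10:00–11:55, 13:50–14:10.
Grace ∩ Quinn ∩ Chen: 10:00–11:55, 13:50–14:10.
Windows ≥ 15 min: 10:00–11:55, 13:50–14:10.
Latest start in the last window 13:50–14:10 is 14:10 − 15 min = 13:55.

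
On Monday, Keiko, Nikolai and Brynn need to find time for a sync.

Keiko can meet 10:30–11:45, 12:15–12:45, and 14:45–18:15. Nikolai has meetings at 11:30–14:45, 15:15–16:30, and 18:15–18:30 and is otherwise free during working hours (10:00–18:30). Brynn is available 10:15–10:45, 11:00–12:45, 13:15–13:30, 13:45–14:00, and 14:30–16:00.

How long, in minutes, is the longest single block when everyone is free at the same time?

30 minutes

Nikolai free within 10:00–18:30: 10:00–11:30, 14:45–15:15, 16:30–18:15.
Keiko ∩ Nikolai: 10:30–11:30, 14:45–15:15, 16:30–18:15.
Keiko ∩ Nikolai ∩ Brynn: 10:30–10:45, 11:00–11:30, 14:45–15:15.
Common window lengths: 15, 30, 30 min; longest is 30.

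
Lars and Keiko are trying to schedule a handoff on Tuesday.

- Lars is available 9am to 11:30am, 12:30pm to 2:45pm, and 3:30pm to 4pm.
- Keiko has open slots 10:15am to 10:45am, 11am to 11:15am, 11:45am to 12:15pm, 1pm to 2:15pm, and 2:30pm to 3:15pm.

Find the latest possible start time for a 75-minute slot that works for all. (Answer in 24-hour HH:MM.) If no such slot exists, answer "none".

Lars ∩ Keiko: 10:15–10:45, 11:00–11:15, 13:00–14:15, 14:30–14:45.
Windows ≥ 75 min: 13:00–14:15.
Latest start in the last window 13:00–14:15 is 14:15 − 75 min = 13:00.

13:00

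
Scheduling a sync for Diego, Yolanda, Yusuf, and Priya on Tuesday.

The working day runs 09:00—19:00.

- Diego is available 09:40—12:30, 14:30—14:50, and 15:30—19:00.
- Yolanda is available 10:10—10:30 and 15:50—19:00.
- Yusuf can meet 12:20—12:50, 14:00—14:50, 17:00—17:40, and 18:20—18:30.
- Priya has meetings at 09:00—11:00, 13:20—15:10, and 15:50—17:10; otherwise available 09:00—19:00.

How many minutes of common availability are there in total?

40 minutes

Priya free within 09:00–19:00: 11:00–13:20, 15:10–15:50, 17:10–19:00.
Diego ∩ Yolanda: 10:10–10:30, 15:50–19:00.
Diego ∩ Yolanda ∩ Yusuf: 17:00–17:40, 18:20–18:30.
Diego ∩ Yolanda ∩ Yusuf ∩ Priya: 17:10–17:40, 18:20–18:30.
Total common minutes: 30 + 10 = 40.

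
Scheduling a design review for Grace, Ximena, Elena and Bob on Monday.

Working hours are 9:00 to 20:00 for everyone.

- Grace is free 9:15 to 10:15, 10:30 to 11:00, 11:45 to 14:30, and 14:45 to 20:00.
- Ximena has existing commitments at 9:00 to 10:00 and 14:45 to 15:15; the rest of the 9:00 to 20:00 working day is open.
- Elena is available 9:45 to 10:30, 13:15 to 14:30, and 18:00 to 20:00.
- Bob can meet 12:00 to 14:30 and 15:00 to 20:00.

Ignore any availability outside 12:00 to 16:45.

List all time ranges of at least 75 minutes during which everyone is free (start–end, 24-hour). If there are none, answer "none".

Ximena free within 09:00–20:00: 10:00–14:45, 15:15–20:00.
Grace ∩ Ximena: 10:00–10:15, 10:30–11:00, 11:45–14:30, 15:15–20:00.
Grace ∩ Ximena ∩ Elena: 10:00–10:15, 13:15–14:30, 18:00–20:00.
Grace ∩ Ximena ∩ Elena ∩ Bob: 13:15–14:30, 18:00–20:00.
Restricted to 12:00–16:45: 13:15–14:30.
Windows ≥ 75 min: 13:15–14:30.

13:15–14:30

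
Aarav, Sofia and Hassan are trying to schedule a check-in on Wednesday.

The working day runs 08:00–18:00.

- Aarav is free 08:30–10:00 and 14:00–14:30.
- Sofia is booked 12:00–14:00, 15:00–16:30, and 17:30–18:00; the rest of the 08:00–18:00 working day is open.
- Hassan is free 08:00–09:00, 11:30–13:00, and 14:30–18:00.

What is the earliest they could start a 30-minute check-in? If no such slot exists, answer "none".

Sofia free within 08:00–18:00: 08:00–12:00, 14:00–15:00, 16:30–17:30.
Aarav ∩ Sofia: 08:30–10:00, 14:00–14:30.
Aarav ∩ Sofia ∩ Hassan: 08:30–09:00.
Windows ≥ 30 min: 08:30–09:00.
Earliest such window starts at 08:30.

08:30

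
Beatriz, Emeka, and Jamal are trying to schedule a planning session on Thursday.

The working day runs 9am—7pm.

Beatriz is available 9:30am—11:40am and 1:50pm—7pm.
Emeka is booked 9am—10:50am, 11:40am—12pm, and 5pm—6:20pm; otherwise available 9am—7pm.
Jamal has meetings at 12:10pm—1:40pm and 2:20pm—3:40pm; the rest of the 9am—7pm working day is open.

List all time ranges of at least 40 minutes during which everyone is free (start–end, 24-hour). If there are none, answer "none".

Emeka free within 09:00–19:00: 10:50–11:40, 12:00–17:00, 18:20–19:00.
Jamal free within 09:00–19:00: 09:00–12:10, 13:40–14:20, 15:40–19:00.
Beatriz ∩ Emeka: 10:50–11:40, 13:50–17:00, 18:20–19:00.
Beatriz ∩ Emeka ∩ Jamal: 10:50–11:40, 13:50–14:20, 15:40–17:00, 18:20–19:00.
Windows ≥ 40 min: 10:50–11:40, 15:40–17:00, 18:20–19:00.

10:50–11:40, 15:40–17:00, 18:20–19:00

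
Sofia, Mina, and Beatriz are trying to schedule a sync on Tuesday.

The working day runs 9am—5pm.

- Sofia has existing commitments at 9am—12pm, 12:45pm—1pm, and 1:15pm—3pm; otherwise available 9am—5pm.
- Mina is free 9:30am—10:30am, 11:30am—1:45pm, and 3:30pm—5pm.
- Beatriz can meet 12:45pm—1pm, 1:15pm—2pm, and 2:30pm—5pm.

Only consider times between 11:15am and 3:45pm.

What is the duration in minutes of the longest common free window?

15 minutes

Sofia free within 09:00–17:00: 12:00–12:45, 13:00–13:15, 15:00–17:00.
Sofia ∩ Mina: 12:00–12:45, 13:00–13:15, 15:30–17:00.
Sofia ∩ Mina ∩ Beatriz: 15:30–17:00.
Restricted to 11:15–15:45: 15:30–15:45.
Single common window of 15 minutes.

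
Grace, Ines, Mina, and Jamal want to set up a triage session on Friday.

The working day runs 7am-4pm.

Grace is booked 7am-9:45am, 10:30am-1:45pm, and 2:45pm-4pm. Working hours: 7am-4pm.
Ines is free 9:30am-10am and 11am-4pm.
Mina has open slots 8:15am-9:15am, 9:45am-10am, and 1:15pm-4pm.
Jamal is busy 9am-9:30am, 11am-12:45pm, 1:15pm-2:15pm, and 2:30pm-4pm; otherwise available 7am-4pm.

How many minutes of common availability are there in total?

30 minutes

Grace free within 07:00–16:00: 09:45–10:30, 13:45–14:45.
Jamal free within 07:00–16:00: 07:00–09:00, 09:30–11:00, 12:45–13:15, 14:15–14:30.
Grace ∩ Ines: 09:45–10:00, 13:45–14:45.
Grace ∩ Ines ∩ Mina: 09:45–10:00, 13:45–14:45.
Grace ∩ Ines ∩ Mina ∩ Jamal: 09:45–10:00, 14:15–14:30.
Total common minutes: 15 + 15 = 30.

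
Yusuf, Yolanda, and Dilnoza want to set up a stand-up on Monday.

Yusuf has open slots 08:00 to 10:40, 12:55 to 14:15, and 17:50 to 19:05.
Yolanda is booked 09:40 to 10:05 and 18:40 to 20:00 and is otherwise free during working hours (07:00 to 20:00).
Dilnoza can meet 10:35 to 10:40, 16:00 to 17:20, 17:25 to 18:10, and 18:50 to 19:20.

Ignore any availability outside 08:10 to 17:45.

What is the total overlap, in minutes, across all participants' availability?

5 minutes

Yolanda free within 07:00–20:00: 07:00–09:40, 10:05–18:40.
Yusuf ∩ Yolanda: 08:00–09:40, 10:05–10:40, 12:55–14:15, 17:50–18:40.
Yusuf ∩ Yolanda ∩ Dilnoza: 10:35–10:40, 17:50–18:10.
Restricted to 08:10–17:45: 10:35–10:40.
Total common minutes: 5.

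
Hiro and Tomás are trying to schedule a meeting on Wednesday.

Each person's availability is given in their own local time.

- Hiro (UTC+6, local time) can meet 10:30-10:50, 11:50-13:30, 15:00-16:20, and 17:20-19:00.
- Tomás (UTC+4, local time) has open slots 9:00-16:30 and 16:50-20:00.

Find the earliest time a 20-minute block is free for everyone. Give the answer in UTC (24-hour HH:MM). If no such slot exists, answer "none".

Hiro → UTC: 04:30–04:50, 05:50–07:30, 09:00–10:20, 11:20–13:00.
Tomás → UTC: 05:00–12:30, 12:50–16:00.
Hiro ∩ Tomás: 05:50–07:30, 09:00–10:20, 11:20–12:30, 12:50–13:00.
Windows ≥ 20 min: 05:50–07:30, 09:00–10:20, 11:20–12:30.
Earliest such window starts at 05:50.

05:50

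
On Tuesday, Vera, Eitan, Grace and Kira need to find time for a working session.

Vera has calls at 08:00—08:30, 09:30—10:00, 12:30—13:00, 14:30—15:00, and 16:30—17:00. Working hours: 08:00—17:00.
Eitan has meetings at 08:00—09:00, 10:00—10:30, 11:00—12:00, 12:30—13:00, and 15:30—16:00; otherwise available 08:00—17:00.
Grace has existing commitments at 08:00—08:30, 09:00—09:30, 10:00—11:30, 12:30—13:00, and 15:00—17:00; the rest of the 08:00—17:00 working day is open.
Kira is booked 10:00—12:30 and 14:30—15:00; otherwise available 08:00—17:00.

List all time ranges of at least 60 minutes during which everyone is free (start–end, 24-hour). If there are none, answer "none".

13:00–14:30

Vera free within 08:00–17:00: 08:30–09:30, 10:00–12:30, 13:00–14:30, 15:00–16:30.
Eitan free within 08:00–17:00: 09:00–10:00, 10:30–11:00, 12:00–12:30, 13:00–15:30, 16:00–17:00.
Grace free within 08:00–17:00: 08:30–09:00, 09:30–10:00, 11:30–12:30, 13:00–15:00.
Kira free within 08:00–17:00: 08:00–10:00, 12:30–14:30, 15:00–17:00.
Vera ∩ Eitan: 09:00–09:30, 10:30–11:00, 12:00–12:30, 13:00–14:30, 15:00–15:30, 16:00–16:30.
Vera ∩ Eitan ∩ Grace: 12:00–12:30, 13:00–14:30.
Vera ∩ Eitan ∩ Grace ∩ Kira: 13:00–14:30.
Windows ≥ 60 min: 13:00–14:30.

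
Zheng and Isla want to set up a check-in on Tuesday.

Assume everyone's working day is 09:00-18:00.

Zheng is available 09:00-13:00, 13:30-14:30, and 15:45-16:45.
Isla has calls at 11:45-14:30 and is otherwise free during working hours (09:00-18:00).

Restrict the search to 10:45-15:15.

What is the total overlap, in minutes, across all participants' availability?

60 minutes

Isla free within 09:00–18:00: 09:00–11:45, 14:30–18:00.
Zheng ∩ Isla: 09:00–11:45, 15:45–16:45.
Restricted to 10:45–15:15: 10:45–11:45.
Total common minutes: 60.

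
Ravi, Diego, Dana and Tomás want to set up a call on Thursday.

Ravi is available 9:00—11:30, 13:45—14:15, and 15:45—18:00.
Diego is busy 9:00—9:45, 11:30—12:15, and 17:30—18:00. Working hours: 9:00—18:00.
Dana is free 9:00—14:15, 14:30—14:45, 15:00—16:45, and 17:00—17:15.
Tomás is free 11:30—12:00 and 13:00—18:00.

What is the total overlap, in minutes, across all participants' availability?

105 minutes

Diego free within 09:00–18:00: 09:45–11:30, 12:15–17:30.
Ravi ∩ Diego: 09:45–11:30, 13:45–14:15, 15:45–17:30.
Ravi ∩ Diego ∩ Dana: 09:45–11:30, 13:45–14:15, 15:45–16:45, 17:00–17:15.
Ravi ∩ Diego ∩ Dana ∩ Tomás: 13:45–14:15, 15:45–16:45, 17:00–17:15.
Total common minutes: 30 + 60 + 15 = 105.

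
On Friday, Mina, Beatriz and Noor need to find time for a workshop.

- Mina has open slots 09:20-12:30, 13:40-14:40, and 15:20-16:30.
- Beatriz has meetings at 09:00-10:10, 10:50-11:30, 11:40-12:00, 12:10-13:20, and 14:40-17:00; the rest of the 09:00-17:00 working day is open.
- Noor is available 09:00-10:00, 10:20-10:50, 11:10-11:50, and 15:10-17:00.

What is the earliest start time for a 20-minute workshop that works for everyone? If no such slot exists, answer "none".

Beatriz free within 09:00–17:00: 10:10–10:50, 11:30–11:40, 12:00–12:10, 13:20–14:40.
Mina ∩ Beatriz: 10:10–10:50, 11:30–11:40, 12:00–12:10, 13:40–14:40.
Mina ∩ Beatriz ∩ Noor: 10:20–10:50, 11:30–11:40.
Windows ≥ 20 min: 10:20–10:50.
Earliest such window starts at 10:20.

10:20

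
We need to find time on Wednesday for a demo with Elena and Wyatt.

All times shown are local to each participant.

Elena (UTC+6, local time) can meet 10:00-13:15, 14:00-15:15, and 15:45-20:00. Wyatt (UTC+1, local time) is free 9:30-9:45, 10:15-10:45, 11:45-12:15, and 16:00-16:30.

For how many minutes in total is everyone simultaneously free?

45 minutes

Elena → UTC: 04:00–07:15, 08:00–09:15, 09:45–14:00.
Wyatt → UTC: 08:30–08:45, 09:15–09:45, 10:45–11:15, 15:00–15:30.
Elena ∩ Wyatt: 08:30–08:45, 10:45–11:15.
Total common minutes: 15 + 30 = 45.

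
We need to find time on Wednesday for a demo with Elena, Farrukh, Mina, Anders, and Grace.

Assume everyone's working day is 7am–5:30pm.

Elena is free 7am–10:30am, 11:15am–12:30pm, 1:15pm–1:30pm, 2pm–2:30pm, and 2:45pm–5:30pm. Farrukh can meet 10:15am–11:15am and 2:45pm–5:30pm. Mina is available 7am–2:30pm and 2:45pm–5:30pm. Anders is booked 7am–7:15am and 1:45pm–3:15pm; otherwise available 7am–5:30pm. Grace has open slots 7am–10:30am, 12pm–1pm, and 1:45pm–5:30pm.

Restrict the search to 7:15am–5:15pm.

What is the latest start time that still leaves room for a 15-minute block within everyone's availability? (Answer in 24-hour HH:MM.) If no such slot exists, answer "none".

Anders free within 07:00–17:30: 07:15–13:45, 15:15–17:30.
Elena ∩ Farrukh: 10:15–10:30, 14:45–17:30.
Elena ∩ Farrukh ∩ Mina: 10:15–10:30, 14:45–17:30.
Elena ∩ Farrukh ∩ Mina ∩ Anders: 10:15–10:30, 15:15–17:30.
Elena ∩ Farrukh ∩ Mina ∩ Anders ∩ Grace: 10:15–10:30, 15:15–17:30.
Restricted to 07:15–17:15: 10:15–10:30, 15:15–17:15.
Windows ≥ 15 min: 10:15–10:30, 15:15–17:15.
Latest start in the last window 15:15–17:15 is 17:15 − 15 min = 17:00.

17:00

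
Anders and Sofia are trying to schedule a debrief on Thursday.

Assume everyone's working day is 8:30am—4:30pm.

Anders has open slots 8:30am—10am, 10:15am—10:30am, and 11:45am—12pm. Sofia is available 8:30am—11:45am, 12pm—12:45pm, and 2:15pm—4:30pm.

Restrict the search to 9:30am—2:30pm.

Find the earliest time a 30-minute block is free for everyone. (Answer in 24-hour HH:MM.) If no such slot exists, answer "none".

09:30

Anders ∩ Sofia: 08:30–10:00, 10:15–10:30.
Restricted to 09:30–14:30: 09:30–10:00, 10:15–10:30.
Windows ≥ 30 min: 09:30–10:00.
Earliest such window starts at 09:30.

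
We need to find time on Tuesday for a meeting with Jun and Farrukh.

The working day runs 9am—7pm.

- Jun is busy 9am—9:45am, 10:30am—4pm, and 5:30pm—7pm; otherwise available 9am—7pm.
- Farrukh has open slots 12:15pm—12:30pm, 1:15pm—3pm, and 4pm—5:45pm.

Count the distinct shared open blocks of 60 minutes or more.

Jun free within 09:00–19:00: 09:45–10:30, 16:00–17:30.
Jun ∩ Farrukh: 16:00–17:30.
Windows ≥ 60 min: 16:00–17:30.
That's 1 window.

1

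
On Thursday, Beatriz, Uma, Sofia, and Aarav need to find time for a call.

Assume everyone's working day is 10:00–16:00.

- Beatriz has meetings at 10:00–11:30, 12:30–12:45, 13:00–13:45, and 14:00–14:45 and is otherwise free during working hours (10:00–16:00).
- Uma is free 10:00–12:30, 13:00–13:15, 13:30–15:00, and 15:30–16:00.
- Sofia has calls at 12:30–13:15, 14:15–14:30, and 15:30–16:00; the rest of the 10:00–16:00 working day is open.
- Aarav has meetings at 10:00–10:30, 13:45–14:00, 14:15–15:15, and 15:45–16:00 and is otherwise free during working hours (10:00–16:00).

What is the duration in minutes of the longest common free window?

Beatriz free within 10:00–16:00: 11:30–12:30, 12:45–13:00, 13:45–14:00, 14:45–16:00.
Sofia free within 10:00–16:00: 10:00–12:30, 13:15–14:15, 14:30–15:30.
Aarav free within 10:00–16:00: 10:30–13:45, 14:00–14:15, 15:15–15:45.
Beatriz ∩ Uma: 11:30–12:30, 13:45–14:00, 14:45–15:00, 15:30–16:00.
Beatriz ∩ Uma ∩ Sofia: 11:30–12:30, 13:45–14:00, 14:45–15:00.
Beatriz ∩ Uma ∩ Sofia ∩ Aarav: 11:30–12:30.
Single common window of 60 minutes.

60 minutes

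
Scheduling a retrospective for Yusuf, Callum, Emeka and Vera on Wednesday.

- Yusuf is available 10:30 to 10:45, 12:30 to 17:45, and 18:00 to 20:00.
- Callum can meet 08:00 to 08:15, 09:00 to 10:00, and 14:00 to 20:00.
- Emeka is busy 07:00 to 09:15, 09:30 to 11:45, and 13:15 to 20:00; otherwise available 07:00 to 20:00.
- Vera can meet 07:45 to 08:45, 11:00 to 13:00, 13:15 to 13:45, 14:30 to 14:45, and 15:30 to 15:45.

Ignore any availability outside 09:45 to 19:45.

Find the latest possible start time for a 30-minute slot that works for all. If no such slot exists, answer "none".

Emeka free within 07:00–20:00: 09:15–09:30, 11:45–13:15.
Yusuf ∩ Callum: 14:00–17:45, 18:00–20:00.
Yusuf ∩ Callum ∩ Emeka: (none).
Yusuf ∩ Callum ∩ Emeka ∩ Vera: (none).
Restricted to 09:45–19:45: (none).
Windows ≥ 30 min: (none).

none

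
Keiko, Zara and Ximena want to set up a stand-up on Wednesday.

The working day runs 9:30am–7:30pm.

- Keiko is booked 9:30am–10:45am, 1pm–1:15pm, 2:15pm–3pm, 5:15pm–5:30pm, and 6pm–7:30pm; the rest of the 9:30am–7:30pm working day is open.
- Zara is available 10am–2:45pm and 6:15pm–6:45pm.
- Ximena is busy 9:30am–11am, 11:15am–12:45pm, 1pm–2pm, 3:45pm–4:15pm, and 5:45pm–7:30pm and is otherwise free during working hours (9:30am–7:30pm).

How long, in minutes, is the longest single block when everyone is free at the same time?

Keiko free within 09:30–19:30: 10:45–13:00, 13:15–14:15, 15:00–17:15, 17:30–18:00.
Ximena free within 09:30–19:30: 11:00–11:15, 12:45–13:00, 14:00–15:45, 16:15–17:45.
Keiko ∩ Zara: 10:45–13:00, 13:15–14:15.
Keiko ∩ Zara ∩ Ximena: 11:00–11:15, 12:45–13:00, 14:00–14:15.
Common window lengths: 15, 15, 15 min; longest is 15.

15 minutes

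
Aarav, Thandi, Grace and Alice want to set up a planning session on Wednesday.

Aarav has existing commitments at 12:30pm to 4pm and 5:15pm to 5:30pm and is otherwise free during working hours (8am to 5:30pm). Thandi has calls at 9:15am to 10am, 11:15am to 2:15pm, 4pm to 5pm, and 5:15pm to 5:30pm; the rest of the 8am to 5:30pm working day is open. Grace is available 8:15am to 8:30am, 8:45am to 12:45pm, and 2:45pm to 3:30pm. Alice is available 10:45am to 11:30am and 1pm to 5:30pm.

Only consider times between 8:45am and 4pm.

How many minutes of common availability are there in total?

Aarav free within 08:00–17:30: 08:00–12:30, 16:00–17:15.
Thandi free within 08:00–17:30: 08:00–09:15, 10:00–11:15, 14:15–16:00, 17:00–17:15.
Aarav ∩ Thandi: 08:00–09:15, 10:00–11:15, 17:00–17:15.
Aarav ∩ Thandi ∩ Grace: 08:15–08:30, 08:45–09:15, 10:00–11:15.
Aarav ∩ Thandi ∩ Grace ∩ Alice: 10:45–11:15.
Restricted to 08:45–16:00: 10:45–11:15.
Total common minutes: 30.

30 minutes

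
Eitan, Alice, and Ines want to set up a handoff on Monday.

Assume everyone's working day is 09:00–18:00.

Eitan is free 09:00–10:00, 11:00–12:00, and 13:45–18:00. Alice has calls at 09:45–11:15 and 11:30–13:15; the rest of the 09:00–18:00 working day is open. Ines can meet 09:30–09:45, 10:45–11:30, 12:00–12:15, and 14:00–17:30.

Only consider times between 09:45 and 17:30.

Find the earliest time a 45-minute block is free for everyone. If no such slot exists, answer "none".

14:00

Alice free within 09:00–18:00: 09:00–09:45, 11:15–11:30, 13:15–18:00.
Eitan ∩ Alice: 09:00–09:45, 11:15–11:30, 13:45–18:00.
Eitan ∩ Alice ∩ Ines: 09:30–09:45, 11:15–11:30, 14:00–17:30.
Restricted to 09:45–17:30: 11:15–11:30, 14:00–17:30.
Windows ≥ 45 min: 14:00–17:30.
Earliest such window starts at 14:00.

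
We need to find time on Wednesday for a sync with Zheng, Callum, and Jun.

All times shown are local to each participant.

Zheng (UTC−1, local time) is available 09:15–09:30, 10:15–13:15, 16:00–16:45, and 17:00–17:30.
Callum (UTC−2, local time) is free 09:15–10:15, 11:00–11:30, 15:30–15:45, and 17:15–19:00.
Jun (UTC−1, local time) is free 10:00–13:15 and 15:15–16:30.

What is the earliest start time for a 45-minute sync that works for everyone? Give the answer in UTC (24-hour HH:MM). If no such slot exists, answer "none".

Zheng → UTC: 10:15–10:30, 11:15–14:15, 17:00–17:45, 18:00–18:30.
Callum → UTC: 11:15–12:15, 13:00–13:30, 17:30–17:45, 19:15–21:00.
Jun → UTC: 11:00–14:15, 16:15–17:30.
Zheng ∩ Callum: 11:15–12:15, 13:00–13:30, 17:30–17:45.
Zheng ∩ Callum ∩ Jun: 11:15–12:15, 13:00–13:30.
Windows ≥ 45 min: 11:15–12:15.
Earliest such window starts at 11:15.

11:15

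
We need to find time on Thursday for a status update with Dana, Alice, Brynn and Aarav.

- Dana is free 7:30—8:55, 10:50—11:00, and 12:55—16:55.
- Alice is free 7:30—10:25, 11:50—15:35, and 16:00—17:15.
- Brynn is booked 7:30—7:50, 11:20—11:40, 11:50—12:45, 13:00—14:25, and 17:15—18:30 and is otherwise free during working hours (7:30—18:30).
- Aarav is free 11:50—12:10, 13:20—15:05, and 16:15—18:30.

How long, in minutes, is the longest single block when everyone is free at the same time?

40 minutes

Brynn free within 07:30–18:30: 07:50–11:20, 11:40–11:50, 12:45–13:00, 14:25–17:15.
Dana ∩ Alice: 07:30–08:55, 12:55–15:35, 16:00–16:55.
Dana ∩ Alice ∩ Brynn: 07:50–08:55, 12:55–13:00, 14:25–15:35, 16:00–16:55.
Dana ∩ Alice ∩ Brynn ∩ Aarav: 14:25–15:05, 16:15–16:55.
Common window lengths: 40, 40 min; longest is 40.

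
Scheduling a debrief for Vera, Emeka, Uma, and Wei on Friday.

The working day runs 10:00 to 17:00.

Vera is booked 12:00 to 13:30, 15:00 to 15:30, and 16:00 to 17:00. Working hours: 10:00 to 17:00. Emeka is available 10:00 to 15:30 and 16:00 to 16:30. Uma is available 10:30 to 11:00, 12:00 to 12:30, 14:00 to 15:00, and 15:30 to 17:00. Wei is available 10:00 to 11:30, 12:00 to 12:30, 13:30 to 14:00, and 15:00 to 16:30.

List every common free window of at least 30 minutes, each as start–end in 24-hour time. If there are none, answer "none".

10:30–11:00

Vera free within 10:00–17:00: 10:00–12:00, 13:30–15:00, 15:30–16:00.
Vera ∩ Emeka: 10:00–12:00, 13:30–15:00.
Vera ∩ Emeka ∩ Uma: 10:30–11:00, 14:00–15:00.
Vera ∩ Emeka ∩ Uma ∩ Wei: 10:30–11:00.
Windows ≥ 30 min: 10:30–11:00.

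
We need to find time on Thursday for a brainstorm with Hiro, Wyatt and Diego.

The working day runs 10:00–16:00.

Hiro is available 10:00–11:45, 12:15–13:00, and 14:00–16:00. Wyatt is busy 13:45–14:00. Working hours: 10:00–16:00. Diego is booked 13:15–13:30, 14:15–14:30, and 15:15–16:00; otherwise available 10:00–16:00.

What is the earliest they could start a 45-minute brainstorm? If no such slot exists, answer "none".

10:00

Wyatt free within 10:00–16:00: 10:00–13:45, 14:00–16:00.
Diego free within 10:00–16:00: 10:00–13:15, 13:30–14:15, 14:30–15:15.
Hiro ∩ Wyatt: 10:00–11:45, 12:15–13:00, 14:00–16:00.
Hiro ∩ Wyatt ∩ Diego: 10:00–11:45, 12:15–13:00, 14:00–14:15, 14:30–15:15.
Windows ≥ 45 min: 10:00–11:45, 12:15–13:00, 14:30–15:15.
Earliest such window starts at 10:00.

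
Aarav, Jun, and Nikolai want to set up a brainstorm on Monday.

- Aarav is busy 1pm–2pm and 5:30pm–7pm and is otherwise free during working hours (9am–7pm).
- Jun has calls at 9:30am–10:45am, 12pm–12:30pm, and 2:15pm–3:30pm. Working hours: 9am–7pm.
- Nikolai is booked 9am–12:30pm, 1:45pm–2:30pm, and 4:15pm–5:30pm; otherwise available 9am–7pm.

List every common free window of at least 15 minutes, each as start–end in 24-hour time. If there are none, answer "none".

12:30–13:00, 15:30–16:15

Aarav free within 09:00–19:00: 09:00–13:00, 14:00–17:30.
Jun free within 09:00–19:00: 09:00–09:30, 10:45–12:00, 12:30–14:15, 15:30–19:00.
Nikolai free within 09:00–19:00: 12:30–13:45, 14:30–16:15, 17:30–19:00.
Aarav ∩ Jun: 09:00–09:30, 10:45–12:00, 12:30–13:00, 14:00–14:15, 15:30–17:30.
Aarav ∩ Jun ∩ Nikolai: 12:30–13:00, 15:30–16:15.
Windows ≥ 15 min: 12:30–13:00, 15:30–16:15.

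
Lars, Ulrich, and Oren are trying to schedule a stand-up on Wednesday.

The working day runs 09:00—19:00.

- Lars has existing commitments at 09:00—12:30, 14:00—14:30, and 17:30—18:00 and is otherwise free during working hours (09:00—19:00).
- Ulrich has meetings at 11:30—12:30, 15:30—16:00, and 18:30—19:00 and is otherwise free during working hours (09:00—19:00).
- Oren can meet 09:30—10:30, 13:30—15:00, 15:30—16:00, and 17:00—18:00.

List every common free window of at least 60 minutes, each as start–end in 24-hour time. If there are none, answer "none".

none

Lars free within 09:00–19:00: 12:30–14:00, 14:30–17:30, 18:00–19:00.
Ulrich free within 09:00–19:00: 09:00–11:30, 12:30–15:30, 16:00–18:30.
Lars ∩ Ulrich: 12:30–14:00, 14:30–15:30, 16:00–17:30, 18:00–18:30.
Lars ∩ Ulrich ∩ Oren: 13:30–14:00, 14:30–15:00, 17:00–17:30.
Windows ≥ 60 min: (none).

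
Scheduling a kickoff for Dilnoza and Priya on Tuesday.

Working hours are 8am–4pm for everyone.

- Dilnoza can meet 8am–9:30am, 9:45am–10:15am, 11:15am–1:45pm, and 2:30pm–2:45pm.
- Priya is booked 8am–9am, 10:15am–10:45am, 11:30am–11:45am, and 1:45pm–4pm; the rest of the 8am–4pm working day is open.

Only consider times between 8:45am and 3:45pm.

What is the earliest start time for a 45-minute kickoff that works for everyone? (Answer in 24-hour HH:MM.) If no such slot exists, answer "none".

Priya free within 08:00–16:00: 09:00–10:15, 10:45–11:30, 11:45–13:45.
Dilnoza ∩ Priya: 09:00–09:30, 09:45–10:15, 11:15–11:30, 11:45–13:45.
Restricted to 08:45–15:45: 09:00–09:30, 09:45–10:15, 11:15–11:30, 11:45–13:45.
Windows ≥ 45 min: 11:45–13:45.
Earliest such window starts at 11:45.

11:45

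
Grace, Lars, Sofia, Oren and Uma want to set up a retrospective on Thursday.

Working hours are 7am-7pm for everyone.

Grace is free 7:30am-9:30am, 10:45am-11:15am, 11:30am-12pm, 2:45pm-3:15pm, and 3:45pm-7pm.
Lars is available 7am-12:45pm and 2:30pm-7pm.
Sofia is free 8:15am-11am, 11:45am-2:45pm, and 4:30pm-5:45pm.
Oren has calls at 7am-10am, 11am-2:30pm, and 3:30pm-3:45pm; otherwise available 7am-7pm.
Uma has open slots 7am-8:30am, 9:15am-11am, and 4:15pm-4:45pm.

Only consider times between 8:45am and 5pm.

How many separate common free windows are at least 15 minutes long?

2

Oren free within 07:00–19:00: 10:00–11:00, 14:30–15:30, 15:45–19:00.
Grace ∩ Lars: 07:30–09:30, 10:45–11:15, 11:30–12:00, 14:45–15:15, 15:45–19:00.
Grace ∩ Lars ∩ Sofia: 08:15–09:30, 10:45–11:00, 11:45–12:00, 16:30–17:45.
Grace ∩ Lars ∩ Sofia ∩ Oren: 10:45–11:00, 16:30–17:45.
Grace ∩ Lars ∩ Sofia ∩ Oren ∩ Uma: 10:45–11:00, 16:30–16:45.
Restricted to 08:45–17:00: 10:45–11:00, 16:30–16:45.
Windows ≥ 15 min: 10:45–11:00, 16:30–16:45.
That's 2 windows.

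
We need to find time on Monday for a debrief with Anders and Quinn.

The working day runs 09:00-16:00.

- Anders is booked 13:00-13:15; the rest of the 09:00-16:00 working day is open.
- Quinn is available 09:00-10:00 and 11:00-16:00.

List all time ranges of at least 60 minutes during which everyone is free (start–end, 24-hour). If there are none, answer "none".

Anders free within 09:00–16:00: 09:00–13:00, 13:15–16:00.
Anders ∩ Quinn: 09:00–10:00, 11:00–13:00, 13:15–16:00.
Windows ≥ 60 min: 09:00–10:00, 11:00–13:00, 13:15–16:00.

09:00–10:00, 11:00–13:00, 13:15–16:00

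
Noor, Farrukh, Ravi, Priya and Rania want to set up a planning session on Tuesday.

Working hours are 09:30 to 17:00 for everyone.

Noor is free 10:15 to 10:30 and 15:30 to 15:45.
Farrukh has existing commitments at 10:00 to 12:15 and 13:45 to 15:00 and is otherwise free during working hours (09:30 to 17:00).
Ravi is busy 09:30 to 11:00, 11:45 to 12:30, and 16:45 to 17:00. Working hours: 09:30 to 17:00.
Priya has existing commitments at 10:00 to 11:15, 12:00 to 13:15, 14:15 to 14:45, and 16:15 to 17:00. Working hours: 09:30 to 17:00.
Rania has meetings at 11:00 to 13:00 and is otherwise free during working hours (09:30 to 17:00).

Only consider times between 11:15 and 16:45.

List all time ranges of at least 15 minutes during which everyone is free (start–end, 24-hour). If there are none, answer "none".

Farrukh free within 09:30–17:00: 09:30–10:00, 12:15–13:45, 15:00–17:00.
Ravi free within 09:30–17:00: 11:00–11:45, 12:30–16:45.
Priya free within 09:30–17:00: 09:30–10:00, 11:15–12:00, 13:15–14:15, 14:45–16:15.
Rania free within 09:30–17:00: 09:30–11:00, 13:00–17:00.
Noor ∩ Farrukh: 15:30–15:45.
Noor ∩ Farrukh ∩ Ravi: 15:30–15:45.
Noor ∩ Farrukh ∩ Ravi ∩ Priya: 15:30–15:45.
Noor ∩ Farrukh ∩ Ravi ∩ Priya ∩ Rania: 15:30–15:45.
Restricted to 11:15–16:45: 15:30–15:45.
Windows ≥ 15 min: 15:30–15:45.

15:30–15:45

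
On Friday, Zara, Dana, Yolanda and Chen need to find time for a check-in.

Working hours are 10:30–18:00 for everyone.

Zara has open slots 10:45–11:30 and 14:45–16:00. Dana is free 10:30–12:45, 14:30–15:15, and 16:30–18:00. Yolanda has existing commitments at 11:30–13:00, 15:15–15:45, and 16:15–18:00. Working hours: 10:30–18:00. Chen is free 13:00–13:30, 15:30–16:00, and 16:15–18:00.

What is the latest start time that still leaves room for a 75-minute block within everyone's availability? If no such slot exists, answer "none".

none

Yolanda free within 10:30–18:00: 10:30–11:30, 13:00–15:15, 15:45–16:15.
Zara ∩ Dana: 10:45–11:30, 14:45–15:15.
Zara ∩ Dana ∩ Yolanda: 10:45–11:30, 14:45–15:15.
Zara ∩ Dana ∩ Yolanda ∩ Chen: (none).
Windows ≥ 75 min: (none).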